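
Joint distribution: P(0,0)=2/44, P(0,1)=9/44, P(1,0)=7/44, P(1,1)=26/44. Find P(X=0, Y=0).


Read from table: P(X=0, Y=0) = 2/44 = 1/22

1/22


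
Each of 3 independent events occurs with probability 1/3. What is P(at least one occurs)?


P(at least one) = 1 - P(none)
P(none) = (1 - 1/3)^3 = (2/3)^3 = 8/27
P(at least one) = 1 - 8/27 = 19/27

19/27


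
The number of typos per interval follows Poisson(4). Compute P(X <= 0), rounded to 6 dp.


P(X<=0) = e^(-4)*4^0/0!
≈ 0.0183156389
≈ 0.018316

0.018316


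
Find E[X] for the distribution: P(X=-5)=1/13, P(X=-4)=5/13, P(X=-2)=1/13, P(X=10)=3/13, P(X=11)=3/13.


E[X] = sum(x * P(x))
= -5*1/13 - 4*5/13 - 2*1/13 + 10*3/13 + 11*3/13
= 36/13

36/13


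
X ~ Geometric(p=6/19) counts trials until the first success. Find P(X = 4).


P(X=4) = (1-p)^3 * p = (13/19)^3 * 6/19
= 2197/6859 * 6/19 = 13182/130321

13182/130321


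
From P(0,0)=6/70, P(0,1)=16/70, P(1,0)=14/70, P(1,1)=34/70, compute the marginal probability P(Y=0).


P(Y=0) = P(0,0)+P(1,0) = 6/70 + 14/70 = 20/70 = 2/7

2/7


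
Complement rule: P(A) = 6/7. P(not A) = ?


P(A') = 1 - P(A) = 1 - 6/7 = 1/7

1/7


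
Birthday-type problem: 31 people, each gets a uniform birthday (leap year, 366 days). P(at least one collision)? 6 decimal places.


P(all different) = prod((366-i)/366 for i=0..30) = 0.270541
P(at least one match) = 1 - 0.270541 = 0.729459

0.729459


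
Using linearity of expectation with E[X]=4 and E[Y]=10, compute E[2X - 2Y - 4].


E[2X - 2Y - 4] = 2*E[X] - 2*E[Y] - 4
= (2)*(4) + (-2)*(10) + (-4)
= 8 - 20 - 4 = -16

-16


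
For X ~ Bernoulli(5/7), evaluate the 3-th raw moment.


For Bernoulli: X in {0,1}
E[X^3] = 0^3*(1-5/7) + 1^3*5/7 = 5/7

5/7


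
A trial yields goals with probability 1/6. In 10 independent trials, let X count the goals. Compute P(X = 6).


P(X=6) = C(10,6) * p^6 * (1-p)^4
= 210 * 1/46656 * 625/1296
= 21875/10077696

21875/10077696


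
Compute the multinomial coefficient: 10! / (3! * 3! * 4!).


10! = 3628800
Denominator: 3!=6 * 3!=6 * 4!=24
Coefficient = 3628800 / 864 = 4200

4200


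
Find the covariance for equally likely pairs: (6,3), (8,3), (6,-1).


E[X]=20/3, E[Y]=5/3, E[XY]=12
Cov(X,Y) = E[XY] - E[X]E[Y] = 12 - 20/3*5/3 = 8/9

8/9


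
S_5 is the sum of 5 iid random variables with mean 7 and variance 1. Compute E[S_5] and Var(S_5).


E[S_n] = n*mu = 5*7 = 35
Var(S_n) = n*sigma^2 = 5*1 = 5

E[S_5]=35, Var(S_5)=5


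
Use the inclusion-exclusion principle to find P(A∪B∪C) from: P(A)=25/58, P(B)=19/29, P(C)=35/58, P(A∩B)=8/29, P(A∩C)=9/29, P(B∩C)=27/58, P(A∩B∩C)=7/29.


P(A∪B∪C) = P(A)+P(B)+P(C) - P(AB)-P(AC)-P(BC) + P(ABC)
= 25/58+19/29+35/58 - 8/29-9/29-27/58 + 7/29
= 51/58

51/58


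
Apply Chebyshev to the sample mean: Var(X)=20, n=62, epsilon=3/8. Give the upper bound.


Var(Xbar) = Var(X)/n = 20/62
Chebyshev: P(|Xbar-mu| >= 3/8) <= Var(Xbar)/(3/8)^2 = (10/31)/(9/64) = 640/279
Bound exceeds 1, so trivial bound: 1

1


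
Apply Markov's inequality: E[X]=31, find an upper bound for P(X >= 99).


Markov: P(X >= a) <= E[X]/a
P(X >= 99) <= 31/99

31/99


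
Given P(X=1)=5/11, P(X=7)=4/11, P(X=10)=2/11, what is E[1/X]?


E[1/X] = sum(g(x)*P(x))
= 1*5/11 + 1/7*4/11 + 1/10*2/11
= 202/385

202/385


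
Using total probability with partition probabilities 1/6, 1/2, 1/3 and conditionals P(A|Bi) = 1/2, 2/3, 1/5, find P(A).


P(A) = P(A|B1)P(B1) + P(A|B2)P(B2) + P(A|B3)P(B3)
= 1/2*1/6 + 2/3*1/2 + 1/5*1/3
= 1/12 + 1/3 + 1/15 = 29/60

29/60


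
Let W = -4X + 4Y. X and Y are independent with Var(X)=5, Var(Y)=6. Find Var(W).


Independence => Cov(X,Y)=0
Var(-4X + 4Y) = (-4)^2*Var(X) + 4^2*Var(Y)
= 16*5 + 16*6 = 176

176


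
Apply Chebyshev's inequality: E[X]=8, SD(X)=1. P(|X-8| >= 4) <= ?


k = 4/1 = 4
Chebyshev: P(|X-mu| >= k*sigma) <= 1/k^2 = 1/4^2 = 1/16

1/16


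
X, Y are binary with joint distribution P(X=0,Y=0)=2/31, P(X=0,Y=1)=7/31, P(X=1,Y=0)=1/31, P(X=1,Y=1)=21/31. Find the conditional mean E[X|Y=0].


P(Y=0) = 3/31
E[X|Y=0] = (0*2 + 1*1)/3 = 1/3

1/3


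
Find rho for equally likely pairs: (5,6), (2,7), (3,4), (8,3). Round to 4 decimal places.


Cov(X,Y) = -2.5000, Var(X) = 5.2500, Var(Y) = 2.5000
rho = Cov/(sqrt(VarX)*sqrt(VarY)) = -0.6901

-0.6901


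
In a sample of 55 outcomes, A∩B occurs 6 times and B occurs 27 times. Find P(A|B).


P(A|B) = P(A∩B)/P(B) = (6/55)/(27/55) = 6/27 = 2/9

2/9


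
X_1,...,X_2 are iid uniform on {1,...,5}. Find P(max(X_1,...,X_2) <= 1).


P(max <= 1) = P(all X_i <= 1) = (P(X_1 <= 1))^2
= (1/5)^2 = 1/25

1/25


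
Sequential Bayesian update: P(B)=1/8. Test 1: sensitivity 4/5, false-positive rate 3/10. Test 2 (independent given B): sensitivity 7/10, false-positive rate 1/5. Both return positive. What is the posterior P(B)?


After test 1: P(+) = 4/5*1/8 + 3/10*7/8 = 29/80
P(B|+) = (1/10)/(29/80) = 8/29
After test 2 (use post1 as new prior): P(+) = 7/10*8/29 + 1/5*21/29 = 49/145
P(B|+,+) = (28/145)/(49/145) = 4/7

4/7


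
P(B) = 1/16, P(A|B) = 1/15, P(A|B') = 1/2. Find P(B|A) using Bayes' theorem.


P(A) = P(A|B)P(B) + P(A|B')P(B') = 1/15*1/16 + 1/2*15/16 = 227/480
P(B|A) = P(A|B)P(B)/P(A) = (1/240)/(227/480) = 2/227

2/227


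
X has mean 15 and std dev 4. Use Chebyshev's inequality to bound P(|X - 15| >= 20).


k = 20/4 = 5
Chebyshev: P(|X-mu| >= k*sigma) <= 1/k^2 = 1/5^2 = 1/25

1/25


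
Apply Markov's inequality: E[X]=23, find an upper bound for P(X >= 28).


Markov: P(X >= a) <= E[X]/a
P(X >= 28) <= 23/28

23/28


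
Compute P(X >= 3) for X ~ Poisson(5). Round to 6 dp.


P(X>=3) = 1 - P(X<=2) = 1 - (e^(-5)*5^0/0! + e^(-5)*5^1/1! + e^(-5)*5^2/2!)
≈ 1 - (0.0067379470 + 0.0336897350 + 0.0842243375)
= 1 - 0.1246520195 = 0.8753479805
≈ 0.875348

0.875348


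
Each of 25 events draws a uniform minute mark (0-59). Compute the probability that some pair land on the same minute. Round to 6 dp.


P(all different) = prod((60-i)/60 for i=0..24) = 0.002832
P(at least one match) = 1 - 0.002832 = 0.997168

0.997168


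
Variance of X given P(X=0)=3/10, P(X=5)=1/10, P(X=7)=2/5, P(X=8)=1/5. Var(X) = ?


E[X] = 49/10, E[X^2] = 349/10
Var(X) = E[X^2] - (E[X])^2 = 349/10 - (49/10)^2 = 1089/100

1089/100


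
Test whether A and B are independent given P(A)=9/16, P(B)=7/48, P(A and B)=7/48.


P(A)*P(B) = 9/16*7/48 = 21/256
P(A∩B) = 7/48 != 21/256, so not independent

No, A and B are not independent


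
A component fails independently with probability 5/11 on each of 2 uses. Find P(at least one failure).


P(at least one) = 1 - P(none)
P(none) = (1 - 5/11)^2 = (6/11)^2 = 36/121
P(at least one) = 1 - 36/121 = 85/121

85/121


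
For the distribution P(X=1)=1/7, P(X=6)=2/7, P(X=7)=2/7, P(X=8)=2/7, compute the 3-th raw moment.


E[X^3] = sum(x^3 * P(x))
= 1*1/7 + 216*2/7 + 343*2/7 + 512*2/7
= 2143/7

2143/7


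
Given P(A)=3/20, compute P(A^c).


P(A') = 1 - P(A) = 1 - 3/20 = 17/20

17/20


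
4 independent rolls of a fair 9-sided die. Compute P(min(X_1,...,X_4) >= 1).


P(min >= 1) = P(all X_i >= 1) = (P(X_1 >= 1))^4
= (9/9)^4 = 1^4 = 1

1


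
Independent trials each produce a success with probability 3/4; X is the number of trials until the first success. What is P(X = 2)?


P(X=2) = (1-p)^1 * p = (1/4)^1 * 3/4
= 1/4 * 3/4 = 3/16

3/16


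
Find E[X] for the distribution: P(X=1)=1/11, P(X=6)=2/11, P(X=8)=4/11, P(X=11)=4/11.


E[X] = sum(x * P(x))
= 1*1/11 + 6*2/11 + 8*4/11 + 11*4/11
= 89/11

89/11


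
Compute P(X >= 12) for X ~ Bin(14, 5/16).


P(X>=12) = P(X=12) + P(X=13) + P(X=14)
= 2688232421875/72057594037927936 + 93994140625/36028797018963968 + 6103515625/72057594037927936
= 1441162109375/36028797018963968

1441162109375/36028797018963968


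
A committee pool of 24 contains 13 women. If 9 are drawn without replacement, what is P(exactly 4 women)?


P(X=4) = C(13,4)*C(11,5) / C(24,9)
= 715*462 / 1307504
= 330330/1307504 = 15015/59432

15015/59432


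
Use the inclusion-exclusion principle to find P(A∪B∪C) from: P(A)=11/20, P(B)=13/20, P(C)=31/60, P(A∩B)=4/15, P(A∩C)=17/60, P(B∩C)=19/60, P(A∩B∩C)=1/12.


P(A∪B∪C) = P(A)+P(B)+P(C) - P(AB)-P(AC)-P(BC) + P(ABC)
= 11/20+13/20+31/60 - 4/15-17/60-19/60 + 1/12
= 14/15

14/15


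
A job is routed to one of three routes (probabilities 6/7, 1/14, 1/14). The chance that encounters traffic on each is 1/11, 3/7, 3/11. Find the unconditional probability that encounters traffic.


P(A) = P(A|B1)P(B1) + P(A|B2)P(B2) + P(A|B3)P(B3)
= 1/11*6/7 + 3/7*1/14 + 3/11*1/14
= 6/77 + 3/98 + 3/154 = 69/539

69/539


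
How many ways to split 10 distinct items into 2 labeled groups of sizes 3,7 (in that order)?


10! = 3628800
Denominator: 3!=6 * 7!=5040
Coefficient = 3628800 / 30240 = 120

120


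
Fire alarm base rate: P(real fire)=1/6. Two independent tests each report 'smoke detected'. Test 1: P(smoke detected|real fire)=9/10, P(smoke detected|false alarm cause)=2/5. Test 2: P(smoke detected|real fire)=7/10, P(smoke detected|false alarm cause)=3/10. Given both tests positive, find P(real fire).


After test 1: P(+) = 9/10*1/6 + 2/5*5/6 = 29/60
P(B|+) = (3/20)/(29/60) = 9/29
After test 2 (use post1 as new prior): P(+) = 7/10*9/29 + 3/10*20/29 = 123/290
P(B|+,+) = (63/290)/(123/290) = 21/41

21/41


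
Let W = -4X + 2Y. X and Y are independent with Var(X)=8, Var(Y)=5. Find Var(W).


Independence => Cov(X,Y)=0
Var(-4X + 2Y) = (-4)^2*Var(X) + 2^2*Var(Y)
= 16*8 + 4*5 = 148

148


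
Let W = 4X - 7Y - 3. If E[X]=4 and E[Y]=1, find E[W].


E[4X - 7Y - 3] = 4*E[X] - 7*E[Y] - 3
= (4)*(4) + (-7)*(1) + (-3)
= 16 - 7 - 3 = 6

6


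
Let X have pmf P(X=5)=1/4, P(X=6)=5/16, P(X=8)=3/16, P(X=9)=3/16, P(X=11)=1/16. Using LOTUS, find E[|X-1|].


E[|X-1|] = sum(g(x)*P(x))
= 4*1/4 + 5*5/16 + 7*3/16 + 8*3/16 + 10*1/16
= 6

6


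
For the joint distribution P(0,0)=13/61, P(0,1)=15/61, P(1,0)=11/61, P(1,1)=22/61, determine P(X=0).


P(X=0) = P(0,0)+P(0,1) = 13/61 + 15/61 = 28/61

28/61


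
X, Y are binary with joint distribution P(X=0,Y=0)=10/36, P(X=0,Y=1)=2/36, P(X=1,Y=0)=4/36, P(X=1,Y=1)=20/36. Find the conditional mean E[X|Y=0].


P(Y=0) = 14/36
E[X|Y=0] = (0*10 + 1*4)/14 = 4/14 = 2/7

2/7


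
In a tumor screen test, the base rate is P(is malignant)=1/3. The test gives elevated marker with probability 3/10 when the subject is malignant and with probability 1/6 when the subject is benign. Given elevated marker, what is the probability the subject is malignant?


P(A) = P(A|B)P(B) + P(A|B')P(B') = 3/10*1/3 + 1/6*2/3 = 19/90
P(B|A) = P(A|B)P(B)/P(A) = (1/10)/(19/90) = 9/19

9/19


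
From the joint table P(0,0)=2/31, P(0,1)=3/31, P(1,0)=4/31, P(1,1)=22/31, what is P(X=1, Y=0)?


Read from table: P(X=1, Y=0) = 4/31

4/31


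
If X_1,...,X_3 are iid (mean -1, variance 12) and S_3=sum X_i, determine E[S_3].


E[S_n] = n*E[X_1] = 3*-1 = -3

-3


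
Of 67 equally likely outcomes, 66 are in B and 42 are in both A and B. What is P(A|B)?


P(A|B) = P(A∩B)/P(B) = (42/67)/(66/67) = 42/66 = 7/11

7/11


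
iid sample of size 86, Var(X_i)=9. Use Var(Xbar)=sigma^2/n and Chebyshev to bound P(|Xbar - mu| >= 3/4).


Var(Xbar) = Var(X)/n = 9/86
Chebyshev: P(|Xbar-mu| >= 3/4) <= Var(Xbar)/(3/4)^2 = (9/86)/(9/16) = 8/43

8/43


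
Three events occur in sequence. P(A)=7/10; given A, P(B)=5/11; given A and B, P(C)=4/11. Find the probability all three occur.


P(A∩B∩C) = P(A) * P(B|A) * P(C|A∩B)
= 7/10 * 5/11 * 4/11
= 7/22 * 4/11 = 14/121

14/121


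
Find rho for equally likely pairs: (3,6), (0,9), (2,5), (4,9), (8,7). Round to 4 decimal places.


Cov(X,Y) = -0.4800, Var(X) = 7.0400, Var(Y) = 2.5600
rho = Cov/(sqrt(VarX)*sqrt(VarY)) = -0.1131

-0.1131


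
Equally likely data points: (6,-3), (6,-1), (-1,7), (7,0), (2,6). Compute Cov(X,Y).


E[X]=4, E[Y]=9/5, E[XY]=-19/5
Cov(X,Y) = E[XY] - E[X]E[Y] = -19/5 - 4*9/5 = -11

-11


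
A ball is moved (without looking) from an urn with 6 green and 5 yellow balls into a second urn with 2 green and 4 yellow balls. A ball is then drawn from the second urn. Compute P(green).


P(transfer green) = 6/11; P(transfer yellow) = 5/11
If green transferred: Urn II has 3 green of 7, so P(green|green moved) = 3/7
If yellow transferred: Urn II has 2 green of 7, so P(green|yellow moved) = 2/7
By total probability: P(green) = 6/11*3/7 + 5/11*2/7 = 4/11

4/11


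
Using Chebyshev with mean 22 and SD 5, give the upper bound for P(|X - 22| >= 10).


k = 10/5 = 2
Chebyshev: P(|X-mu| >= k*sigma) <= 1/k^2 = 1/2^2 = 1/4

1/4


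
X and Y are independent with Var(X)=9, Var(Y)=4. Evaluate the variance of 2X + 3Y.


Independence => Cov(X,Y)=0
Var(2X + 3Y) = 2^2*Var(X) + 3^2*Var(Y)
= 4*9 + 9*4 = 72

72


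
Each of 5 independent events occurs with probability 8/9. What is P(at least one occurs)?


P(at least one) = 1 - P(none)
P(none) = (1 - 8/9)^5 = (1/9)^5 = 1/59049
P(at least one) = 1 - 1/59049 = 59048/59049

59048/59049


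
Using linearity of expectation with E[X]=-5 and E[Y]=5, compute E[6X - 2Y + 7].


E[6X - 2Y + 7] = 6*E[X] - 2*E[Y] + 7
= (6)*(-5) + (-2)*(5) + (7)
= -30 - 10 + 7 = -33

-33


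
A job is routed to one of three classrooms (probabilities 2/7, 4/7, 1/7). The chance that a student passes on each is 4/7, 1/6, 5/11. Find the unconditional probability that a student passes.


P(A) = P(A|B1)P(B1) + P(A|B2)P(B2) + P(A|B3)P(B3)
= 4/7*2/7 + 1/6*4/7 + 5/11*1/7
= 8/49 + 2/21 + 5/77 = 523/1617

523/1617


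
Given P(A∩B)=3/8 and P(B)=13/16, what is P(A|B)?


P(A|B) = P(A∩B)/P(B) = (12/32)/(26/32) = 12/26 = 6/13

6/13


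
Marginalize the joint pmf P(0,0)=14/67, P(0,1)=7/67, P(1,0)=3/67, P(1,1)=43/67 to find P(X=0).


P(X=0) = P(0,0)+P(0,1) = 14/67 + 7/67 = 21/67

21/67


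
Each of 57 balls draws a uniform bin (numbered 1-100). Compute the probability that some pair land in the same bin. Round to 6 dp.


P(all different) = prod((100-i)/100 for i=0..56) = 0.000000
P(at least one match) = 1 - 0.000000 = 1.000000

1.000000


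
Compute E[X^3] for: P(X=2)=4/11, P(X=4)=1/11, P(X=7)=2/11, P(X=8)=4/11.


E[X^3] = sum(x^3 * P(x))
= 8*4/11 + 64*1/11 + 343*2/11 + 512*4/11
= 2830/11

2830/11


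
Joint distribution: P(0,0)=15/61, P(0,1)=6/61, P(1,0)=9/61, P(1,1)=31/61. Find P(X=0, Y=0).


Read from table: P(X=0, Y=0) = 15/61

15/61


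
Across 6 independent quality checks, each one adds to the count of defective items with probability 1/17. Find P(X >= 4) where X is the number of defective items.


P(X>=4) = P(X=4) + P(X=5) + P(X=6)
= 3840/24137569 + 96/24137569 + 1/24137569
= 3937/24137569

3937/24137569


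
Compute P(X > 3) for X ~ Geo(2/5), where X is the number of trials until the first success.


P(X > 3) = P(first 3 trials all fail) = (1-p)^3 = (3/5)^3 = 27/125

27/125


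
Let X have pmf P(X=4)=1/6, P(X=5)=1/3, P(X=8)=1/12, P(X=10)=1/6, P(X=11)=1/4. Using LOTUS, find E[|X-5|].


E[|X-5|] = sum(g(x)*P(x))
= 1*1/6 + 0*1/3 + 3*1/12 + 5*1/6 + 6*1/4
= 11/4

11/4


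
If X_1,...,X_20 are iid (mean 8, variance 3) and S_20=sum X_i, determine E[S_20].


E[S_n] = n*E[X_1] = 20*8 = 160

160


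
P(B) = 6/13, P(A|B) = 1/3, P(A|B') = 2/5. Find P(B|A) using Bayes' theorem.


P(A) = P(A|B)P(B) + P(A|B')P(B') = 1/3*6/13 + 2/5*7/13 = 24/65
P(B|A) = P(A|B)P(B)/P(A) = (2/13)/(24/65) = 5/12

5/12


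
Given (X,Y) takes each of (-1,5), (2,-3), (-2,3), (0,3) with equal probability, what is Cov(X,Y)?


E[X]=-1/4, E[Y]=2, E[XY]=-17/4
Cov(X,Y) = E[XY] - E[X]E[Y] = -17/4 + 1/4*2 = -15/4

-15/4


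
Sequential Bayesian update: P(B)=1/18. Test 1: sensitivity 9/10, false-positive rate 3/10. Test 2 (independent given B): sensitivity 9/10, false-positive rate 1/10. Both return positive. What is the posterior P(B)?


After test 1: P(+) = 9/10*1/18 + 3/10*17/18 = 1/3
P(B|+) = (1/20)/(1/3) = 3/20
After test 2 (use post1 as new prior): P(+) = 9/10*3/20 + 1/10*17/20 = 11/50
P(B|+,+) = (27/200)/(11/50) = 27/44

27/44


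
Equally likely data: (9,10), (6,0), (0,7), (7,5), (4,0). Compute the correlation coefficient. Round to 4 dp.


Cov(X,Y) = 2.1200, Var(X) = 9.3600, Var(Y) = 15.4400
rho = Cov/(sqrt(VarX)*sqrt(VarY)) = 0.1763

0.1763


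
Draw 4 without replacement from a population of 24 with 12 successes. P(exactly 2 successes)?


P(X=2) = C(12,2)*C(12,2) / C(24,4)
= 66*66 / 10626
= 4356/10626 = 66/161

66/161


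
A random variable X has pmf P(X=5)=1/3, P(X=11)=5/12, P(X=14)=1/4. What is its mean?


E[X] = sum(x * P(x))
= 5*1/3 + 11*5/12 + 14*1/4
= 39/4

39/4


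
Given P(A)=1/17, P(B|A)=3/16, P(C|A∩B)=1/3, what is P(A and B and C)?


P(A∩B∩C) = P(A) * P(B|A) * P(C|A∩B)
= 1/17 * 3/16 * 1/3
= 3/272 * 1/3 = 1/272

1/272


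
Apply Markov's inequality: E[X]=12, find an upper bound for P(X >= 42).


Markov: P(X >= a) <= E[X]/a
P(X >= 42) <= 12/42 = 2/7

2/7


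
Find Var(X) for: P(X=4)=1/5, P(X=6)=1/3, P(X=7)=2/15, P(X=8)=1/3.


E[X] = 32/5, E[X^2] = 646/15
Var(X) = E[X^2] - (E[X])^2 = 646/15 - (32/5)^2 = 158/75

158/75


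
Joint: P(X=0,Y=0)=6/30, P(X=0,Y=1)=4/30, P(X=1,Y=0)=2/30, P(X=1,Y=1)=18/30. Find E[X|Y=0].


P(Y=0) = 8/30
E[X|Y=0] = (0*6 + 1*2)/8 = 2/8 = 1/4

1/4


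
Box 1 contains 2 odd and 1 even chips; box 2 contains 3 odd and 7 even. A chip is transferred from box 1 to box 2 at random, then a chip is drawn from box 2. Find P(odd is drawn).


P(transfer odd) = 2/3; P(transfer even) = 1/3
If odd transferred: Urn II has 4 odd of 11, so P(odd|odd moved) = 4/11
If even transferred: Urn II has 3 odd of 11, so P(odd|even moved) = 3/11
By total probability: P(odd) = 2/3*4/11 + 1/3*3/11 = 1/3

1/3


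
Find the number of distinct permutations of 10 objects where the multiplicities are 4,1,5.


10! = 3628800
Denominator: 4!=24 * 1!=1 * 5!=120
Coefficient = 3628800 / 2880 = 1260

1260


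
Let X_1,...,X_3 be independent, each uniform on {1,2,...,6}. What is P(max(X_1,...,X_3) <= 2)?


P(max <= 2) = P(all X_i <= 2) = (P(X_1 <= 2))^3
= (2/6)^3 = (1/3)^3 = 1/27

1/27


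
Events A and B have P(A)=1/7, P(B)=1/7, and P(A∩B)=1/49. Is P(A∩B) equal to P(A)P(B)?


P(A)*P(B) = 1/7*1/7 = 1/49
P(A∩B) = 1/49, which equals P(A)P(B), so independent

Yes, A and B are independent


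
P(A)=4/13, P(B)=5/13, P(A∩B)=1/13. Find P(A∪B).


P(A∪B) = P(A) + P(B) - P(A∩B)
= 4/13 + 5/13 - 1/13 = 8/13

8/13


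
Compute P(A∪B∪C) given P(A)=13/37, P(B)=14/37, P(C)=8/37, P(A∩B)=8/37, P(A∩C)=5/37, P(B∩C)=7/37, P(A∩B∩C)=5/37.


P(A∪B∪C) = P(A)+P(B)+P(C) - P(AB)-P(AC)-P(BC) + P(ABC)
= 13/37+14/37+8/37 - 8/37-5/37-7/37 + 5/37
= 20/37

20/37


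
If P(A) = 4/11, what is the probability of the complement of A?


P(A') = 1 - P(A) = 1 - 4/11 = 7/11

7/11


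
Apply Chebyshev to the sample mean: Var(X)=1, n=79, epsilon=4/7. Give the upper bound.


Var(Xbar) = Var(X)/n = 1/79
Chebyshev: P(|Xbar-mu| >= 4/7) <= Var(Xbar)/(4/7)^2 = (1/79)/(16/49) = 49/1264

49/1264


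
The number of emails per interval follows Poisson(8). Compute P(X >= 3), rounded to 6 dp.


P(X>=3) = 1 - P(X<=2) = 1 - (e^(-8)*8^0/0! + e^(-8)*8^1/1! + e^(-8)*8^2/2!)
≈ 1 - (0.0003354626 + 0.0026837010 + 0.0107348041)
= 1 - 0.0137539677 = 0.9862460323
≈ 0.986246

0.986246


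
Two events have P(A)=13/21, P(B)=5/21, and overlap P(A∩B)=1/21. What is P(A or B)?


P(A∪B) = P(A) + P(B) - P(A∩B)
= 13/21 + 5/21 - 1/21 = 17/21

17/21


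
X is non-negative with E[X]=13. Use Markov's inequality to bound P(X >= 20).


Markov: P(X >= a) <= E[X]/a
P(X >= 20) <= 13/20

13/20


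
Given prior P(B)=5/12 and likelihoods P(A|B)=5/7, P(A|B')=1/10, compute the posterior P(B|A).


P(A) = P(A|B)P(B) + P(A|B')P(B') = 5/7*5/12 + 1/10*7/12 = 299/840
P(B|A) = P(A|B)P(B)/P(A) = (25/84)/(299/840) = 250/299

250/299


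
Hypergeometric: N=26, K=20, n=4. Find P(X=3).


P(X=3) = C(20,3)*C(6,1) / C(26,4)
= 1140*6 / 14950
= 6840/14950 = 684/1495

684/1495


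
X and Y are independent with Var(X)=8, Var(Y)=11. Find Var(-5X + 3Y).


Independence => Cov(X,Y)=0
Var(-5X + 3Y) = (-5)^2*Var(X) + 3^2*Var(Y)
= 25*8 + 9*11 = 299

299


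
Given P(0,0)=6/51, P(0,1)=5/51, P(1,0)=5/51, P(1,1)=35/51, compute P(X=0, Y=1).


Read from table: P(X=0, Y=1) = 5/51

5/51


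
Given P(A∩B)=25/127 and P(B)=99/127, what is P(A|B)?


P(A|B) = P(A∩B)/P(B) = (25/127)/(99/127) = 25/99

25/99


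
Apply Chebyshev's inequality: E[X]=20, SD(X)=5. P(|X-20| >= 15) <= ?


k = 15/5 = 3
Chebyshev: P(|X-mu| >= k*sigma) <= 1/k^2 = 1/3^2 = 1/9

1/9


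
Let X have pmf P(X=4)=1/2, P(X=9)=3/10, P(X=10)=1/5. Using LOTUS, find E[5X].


E[5X] = sum(g(x)*P(x))
= 20*1/2 + 45*3/10 + 50*1/5
= 67/2

67/2


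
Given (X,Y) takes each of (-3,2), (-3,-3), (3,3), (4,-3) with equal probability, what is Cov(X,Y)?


E[X]=1/4, E[Y]=-1/4, E[XY]=0
Cov(X,Y) = E[XY] - E[X]E[Y] = 0 - 1/4*-1/4 = 1/16

1/16


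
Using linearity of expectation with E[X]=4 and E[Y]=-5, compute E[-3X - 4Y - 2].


E[-3X - 4Y - 2] = -3*E[X] - 4*E[Y] - 2
= (-3)*(4) + (-4)*(-5) + (-2)
= -12 + 20 - 2 = 6

6


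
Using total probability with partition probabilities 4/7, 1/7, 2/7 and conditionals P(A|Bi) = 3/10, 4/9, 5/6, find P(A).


P(A) = P(A|B1)P(B1) + P(A|B2)P(B2) + P(A|B3)P(B3)
= 3/10*4/7 + 4/9*1/7 + 5/6*2/7
= 6/35 + 4/63 + 5/21 = 149/315

149/315


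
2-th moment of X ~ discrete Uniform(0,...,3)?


E[X^2] = (1/4) * sum(x^2 for x=0..3)
= 14/4 = 7/2

7/2


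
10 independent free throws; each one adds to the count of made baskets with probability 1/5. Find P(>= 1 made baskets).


P(at least one) = 1 - P(none)
P(none) = (1 - 1/5)^10 = (4/5)^10 = 1048576/9765625
P(at least one) = 1 - 1048576/9765625 = 8717049/9765625

8717049/9765625


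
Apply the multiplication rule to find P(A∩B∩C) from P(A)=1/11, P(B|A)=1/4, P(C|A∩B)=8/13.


P(A∩B∩C) = P(A) * P(B|A) * P(C|A∩B)
= 1/11 * 1/4 * 8/13
= 1/44 * 8/13 = 2/143

2/143


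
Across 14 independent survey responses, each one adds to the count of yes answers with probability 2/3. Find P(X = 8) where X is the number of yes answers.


P(X=8) = C(14,8) * p^8 * (1-p)^6
= 3003 * 256/6561 * 1/729
= 256256/1594323

256256/1594323


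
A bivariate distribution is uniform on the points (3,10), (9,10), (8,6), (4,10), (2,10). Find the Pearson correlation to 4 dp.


Cov(X,Y) = -2.2400, Var(X) = 7.7600, Var(Y) = 2.5600
rho = Cov/(sqrt(VarX)*sqrt(VarY)) = -0.5026

-0.5026


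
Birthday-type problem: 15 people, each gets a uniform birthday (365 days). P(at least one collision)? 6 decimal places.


P(all different) = prod((365-i)/365 for i=0..14) = 0.747099
P(at least one match) = 1 - 0.747099 = 0.252901

0.252901


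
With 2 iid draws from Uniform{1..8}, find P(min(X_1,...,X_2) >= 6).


P(min >= 6) = P(all X_i >= 6) = (P(X_1 >= 6))^2
= (3/8)^2 = 9/64

9/64


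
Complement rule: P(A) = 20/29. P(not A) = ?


P(A') = 1 - P(A) = 1 - 20/29 = 9/29

9/29


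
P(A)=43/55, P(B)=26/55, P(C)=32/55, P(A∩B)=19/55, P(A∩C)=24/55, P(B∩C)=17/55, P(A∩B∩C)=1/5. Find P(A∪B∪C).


P(A∪B∪C) = P(A)+P(B)+P(C) - P(AB)-P(AC)-P(BC) + P(ABC)
= 43/55+26/55+32/55 - 19/55-24/55-17/55 + 1/5
= 52/55

52/55


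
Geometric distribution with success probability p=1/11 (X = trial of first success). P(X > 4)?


P(X > 4) = P(first 4 trials all fail) = (1-p)^4 = (10/11)^4 = 10000/14641

10000/14641


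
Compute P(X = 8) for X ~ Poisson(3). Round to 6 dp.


P(X=8) = e^(-3) * 3^8 / 8!
≈ 0.04978706837 * 6561 / 40320
≈ 0.008102

0.008102


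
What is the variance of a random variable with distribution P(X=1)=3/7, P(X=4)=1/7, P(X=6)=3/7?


E[X] = 25/7, E[X^2] = 127/7
Var(X) = E[X^2] - (E[X])^2 = 127/7 - (25/7)^2 = 264/49

264/49


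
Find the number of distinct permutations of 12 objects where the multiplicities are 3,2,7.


12! = 479001600
Denominator: 3!=6 * 2!=2 * 7!=5040
Coefficient = 479001600 / 60480 = 7920

7920


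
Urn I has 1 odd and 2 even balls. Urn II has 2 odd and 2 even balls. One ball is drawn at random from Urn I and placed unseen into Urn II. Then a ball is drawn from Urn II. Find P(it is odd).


P(transfer odd) = 1/3; P(transfer even) = 2/3
If odd transferred: Urn II has 3 odd of 5, so P(odd|odd moved) = 3/5
If even transferred: Urn II has 2 odd of 5, so P(odd|even moved) = 2/5
By total probability: P(odd) = 1/3*3/5 + 2/3*2/5 = 7/15

7/15


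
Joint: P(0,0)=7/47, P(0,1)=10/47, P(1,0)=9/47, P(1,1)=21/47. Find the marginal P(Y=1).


P(Y=1) = P(0,1)+P(1,1) = 10/47 + 21/47 = 31/47

31/47


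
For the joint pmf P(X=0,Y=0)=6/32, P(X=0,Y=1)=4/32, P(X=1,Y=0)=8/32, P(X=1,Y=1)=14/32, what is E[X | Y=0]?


P(Y=0) = 14/32
E[X|Y=0] = (0*6 + 1*8)/14 = 8/14 = 4/7

4/7


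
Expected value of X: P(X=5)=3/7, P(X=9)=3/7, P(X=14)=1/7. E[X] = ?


E[X] = sum(x * P(x))
= 5*3/7 + 9*3/7 + 14*1/7
= 8

8


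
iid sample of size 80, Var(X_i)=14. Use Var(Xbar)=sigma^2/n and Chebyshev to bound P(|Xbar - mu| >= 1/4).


Var(Xbar) = Var(X)/n = 14/80
Chebyshev: P(|Xbar-mu| >= 1/4) <= Var(Xbar)/(1/4)^2 = (7/40)/(1/16) = 14/5
Bound exceeds 1, so trivial bound: 1

1


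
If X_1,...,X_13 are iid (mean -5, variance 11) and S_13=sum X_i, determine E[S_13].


E[S_n] = n*E[X_1] = 13*-5 = -65

-65


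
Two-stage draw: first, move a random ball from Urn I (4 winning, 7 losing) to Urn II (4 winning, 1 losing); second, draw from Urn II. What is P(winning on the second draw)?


P(transfer winning) = 4/11; P(transfer losing) = 7/11
If winning transferred: Urn II has 5 winning of 6, so P(winning|winning moved) = 5/6
If losing transferred: Urn II has 4 winning of 6, so P(winning|losing moved) = 2/3
By total probability: P(winning) = 4/11*5/6 + 7/11*2/3 = 8/11

8/11


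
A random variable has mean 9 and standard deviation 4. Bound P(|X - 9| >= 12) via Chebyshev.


k = 12/4 = 3
Chebyshev: P(|X-mu| >= k*sigma) <= 1/k^2 = 1/3^2 = 1/9

1/9


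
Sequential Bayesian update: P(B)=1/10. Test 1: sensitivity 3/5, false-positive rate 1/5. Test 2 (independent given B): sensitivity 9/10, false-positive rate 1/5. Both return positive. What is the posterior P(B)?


After test 1: P(+) = 3/5*1/10 + 1/5*9/10 = 6/25
P(B|+) = (3/50)/(6/25) = 1/4
After test 2 (use post1 as new prior): P(+) = 9/10*1/4 + 1/5*3/4 = 3/8
P(B|+,+) = (9/40)/(3/8) = 3/5

3/5


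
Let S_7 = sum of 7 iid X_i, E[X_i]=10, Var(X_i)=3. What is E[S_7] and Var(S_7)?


E[S_n] = n*mu = 7*10 = 70
Var(S_n) = n*sigma^2 = 7*3 = 21

E[S_7]=70, Var(S_7)=21


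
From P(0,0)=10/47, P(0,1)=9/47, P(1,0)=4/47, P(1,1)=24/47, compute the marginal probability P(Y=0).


P(Y=0) = P(0,0)+P(1,0) = 10/47 + 4/47 = 14/47

14/47


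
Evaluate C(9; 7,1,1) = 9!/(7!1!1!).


9! = 362880
Denominator: 7!=5040 * 1!=1 * 1!=1
Coefficient = 362880 / 5040 = 72

72


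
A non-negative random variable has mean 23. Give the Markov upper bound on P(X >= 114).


Markov: P(X >= a) <= E[X]/a
P(X >= 114) <= 23/114

23/114


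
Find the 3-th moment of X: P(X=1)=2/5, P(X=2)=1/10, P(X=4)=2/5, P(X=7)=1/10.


E[X^3] = sum(x^3 * P(x))
= 1*2/5 + 8*1/10 + 64*2/5 + 343*1/10
= 611/10

611/10


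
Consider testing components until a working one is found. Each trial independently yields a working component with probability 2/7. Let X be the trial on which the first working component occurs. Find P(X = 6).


P(X=6) = (1-p)^5 * p = (5/7)^5 * 2/7
= 3125/16807 * 2/7 = 6250/117649

6250/117649


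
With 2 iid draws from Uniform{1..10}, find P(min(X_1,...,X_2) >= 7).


P(min >= 7) = P(all X_i >= 7) = (P(X_1 >= 7))^2
= (4/10)^2 = (2/5)^2 = 4/25

4/25


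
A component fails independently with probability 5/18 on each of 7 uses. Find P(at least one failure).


P(at least one) = 1 - P(none)
P(none) = (1 - 5/18)^7 = (13/18)^7 = 62748517/612220032
P(at least one) = 1 - 62748517/612220032 = 549471515/612220032

549471515/612220032


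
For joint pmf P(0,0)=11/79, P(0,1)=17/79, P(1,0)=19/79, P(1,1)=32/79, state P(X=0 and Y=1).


Read from table: P(X=0, Y=1) = 17/79

17/79


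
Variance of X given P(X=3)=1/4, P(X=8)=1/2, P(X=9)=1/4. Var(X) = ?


E[X] = 7, E[X^2] = 109/2
Var(X) = E[X^2] - (E[X])^2 = 109/2 - (7)^2 = 11/2

11/2


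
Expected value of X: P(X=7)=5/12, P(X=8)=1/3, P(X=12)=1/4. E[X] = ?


E[X] = sum(x * P(x))
= 7*5/12 + 8*1/3 + 12*1/4
= 103/12

103/12


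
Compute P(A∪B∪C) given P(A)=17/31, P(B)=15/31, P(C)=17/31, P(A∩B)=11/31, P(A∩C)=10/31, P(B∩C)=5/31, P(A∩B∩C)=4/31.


P(A∪B∪C) = P(A)+P(B)+P(C) - P(AB)-P(AC)-P(BC) + P(ABC)
= 17/31+15/31+17/31 - 11/31-10/31-5/31 + 4/31
= 27/31

27/31


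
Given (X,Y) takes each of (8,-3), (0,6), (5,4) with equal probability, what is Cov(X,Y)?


E[X]=13/3, E[Y]=7/3, E[XY]=-4/3
Cov(X,Y) = E[XY] - E[X]E[Y] = -4/3 - 13/3*7/3 = -103/9

-103/9


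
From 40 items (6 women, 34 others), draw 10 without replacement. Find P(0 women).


P(X=0) = C(6,0)*C(34,10) / C(40,10)
= 1*131128140 / 847660528
= 131128140/847660528 = 435/2812

435/2812


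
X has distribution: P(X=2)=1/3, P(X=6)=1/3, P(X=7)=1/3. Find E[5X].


E[5X] = sum(g(x)*P(x))
= 10*1/3 + 30*1/3 + 35*1/3
= 25

25


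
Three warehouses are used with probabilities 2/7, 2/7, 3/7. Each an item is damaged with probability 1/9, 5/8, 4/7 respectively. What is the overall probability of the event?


P(A) = P(A|B1)P(B1) + P(A|B2)P(B2) + P(A|B3)P(B3)
= 1/9*2/7 + 5/8*2/7 + 4/7*3/7
= 2/63 + 5/28 + 12/49 = 803/1764

803/1764


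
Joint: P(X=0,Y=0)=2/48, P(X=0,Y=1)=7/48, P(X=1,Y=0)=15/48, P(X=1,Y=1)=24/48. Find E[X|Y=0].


P(Y=0) = 17/48
E[X|Y=0] = (0*2 + 1*15)/17 = 15/17

15/17


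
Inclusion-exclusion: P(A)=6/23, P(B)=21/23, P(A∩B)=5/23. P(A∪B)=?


P(A∪B) = P(A) + P(B) - P(A∩B)
= 6/23 + 21/23 - 5/23 = 22/23

22/23


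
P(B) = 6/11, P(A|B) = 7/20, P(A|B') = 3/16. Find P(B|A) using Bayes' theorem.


P(A) = P(A|B)P(B) + P(A|B')P(B') = 7/20*6/11 + 3/16*5/11 = 243/880
P(B|A) = P(A|B)P(B)/P(A) = (21/110)/(243/880) = 56/81

56/81


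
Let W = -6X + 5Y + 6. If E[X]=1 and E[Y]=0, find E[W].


E[-6X + 5Y + 6] = -6*E[X] + 5*E[Y] + 6
= (-6)*(1) + (5)*(0) + (6)
= -6 + 0 + 6 = 0

0


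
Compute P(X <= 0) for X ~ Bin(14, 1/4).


P(X<=0) = P(X=0)
= 4782969/268435456
= 4782969/268435456

4782969/268435456


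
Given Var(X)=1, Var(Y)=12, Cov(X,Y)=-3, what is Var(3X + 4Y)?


Var(3X + 4Y) = 3^2*Var(X) + 4^2*Var(Y) + 2*3*4*Cov(X,Y)
= 9*1 + 16*12 + 24*(-3)
= 9 + 192 - 72 = 129

129


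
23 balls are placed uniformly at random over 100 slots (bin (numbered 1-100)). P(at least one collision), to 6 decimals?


P(all different) = prod((100-i)/100 for i=0..22) = 0.064282
P(at least one match) = 1 - 0.064282 = 0.935718

0.935718


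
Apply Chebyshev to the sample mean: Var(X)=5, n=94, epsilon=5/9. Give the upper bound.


Var(Xbar) = Var(X)/n = 5/94
Chebyshev: P(|Xbar-mu| >= 5/9) <= Var(Xbar)/(5/9)^2 = (5/94)/(25/81) = 81/470

81/470


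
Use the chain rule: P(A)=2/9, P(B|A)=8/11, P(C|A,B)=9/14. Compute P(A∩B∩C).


P(A∩B∩C) = P(A) * P(B|A) * P(C|A∩B)
= 2/9 * 8/11 * 9/14
= 16/99 * 9/14 = 8/77

8/77


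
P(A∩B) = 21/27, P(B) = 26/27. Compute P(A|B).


P(A|B) = P(A∩B)/P(B) = (21/27)/(26/27) = 21/26

21/26


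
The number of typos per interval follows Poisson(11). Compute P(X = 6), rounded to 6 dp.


P(X=6) = e^(-11) * 11^6 / 6!
≈ 0.00001670170079 * 1771561 / 720
≈ 0.041095

0.041095


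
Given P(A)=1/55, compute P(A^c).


P(A') = 1 - P(A) = 1 - 1/55 = 54/55

54/55


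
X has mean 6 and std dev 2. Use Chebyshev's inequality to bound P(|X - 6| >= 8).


k = 8/2 = 4
Chebyshev: P(|X-mu| >= k*sigma) <= 1/k^2 = 1/4^2 = 1/16

1/16


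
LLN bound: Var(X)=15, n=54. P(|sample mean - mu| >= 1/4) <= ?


Var(Xbar) = Var(X)/n = 15/54
Chebyshev: P(|Xbar-mu| >= 1/4) <= Var(Xbar)/(1/4)^2 = (5/18)/(1/16) = 40/9
Bound exceeds 1, so trivial bound: 1

1


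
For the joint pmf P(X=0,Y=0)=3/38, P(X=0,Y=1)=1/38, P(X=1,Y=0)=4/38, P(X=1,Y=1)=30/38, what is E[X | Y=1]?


P(Y=1) = 31/38
E[X|Y=1] = (0*1 + 1*30)/31 = 30/31

30/31


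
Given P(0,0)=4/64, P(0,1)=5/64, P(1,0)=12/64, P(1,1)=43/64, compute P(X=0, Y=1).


Read from table: P(X=0, Y=1) = 5/64

5/64


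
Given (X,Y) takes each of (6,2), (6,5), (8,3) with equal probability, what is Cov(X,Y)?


E[X]=20/3, E[Y]=10/3, E[XY]=22
Cov(X,Y) = E[XY] - E[X]E[Y] = 22 - 20/3*10/3 = -2/9

-2/9


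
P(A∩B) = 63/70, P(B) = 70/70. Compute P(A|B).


P(A|B) = P(A∩B)/P(B) = (63/70)/(70/70) = 63/70 = 9/10

9/10


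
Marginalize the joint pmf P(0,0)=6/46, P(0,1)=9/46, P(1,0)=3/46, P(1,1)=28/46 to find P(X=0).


P(X=0) = P(0,0)+P(0,1) = 6/46 + 9/46 = 15/46

15/46


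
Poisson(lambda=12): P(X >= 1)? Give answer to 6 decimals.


P(X>=1) = 1 - P(X<=0) = 1 - (e^(-12)*12^0/0!)
≈ 1 - 0.0000061442 = 0.9999938558
≈ 0.999994

0.999994


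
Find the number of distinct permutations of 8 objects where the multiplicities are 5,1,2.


8! = 40320
Denominator: 5!=120 * 1!=1 * 2!=2
Coefficient = 40320 / 240 = 168

168


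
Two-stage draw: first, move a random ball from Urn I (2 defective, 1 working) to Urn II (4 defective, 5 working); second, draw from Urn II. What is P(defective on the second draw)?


P(transfer defective) = 2/3; P(transfer working) = 1/3
If defective transferred: Urn II has 5 defective of 10, so P(defective|defective moved) = 1/2
If working transferred: Urn II has 4 defective of 10, so P(defective|working moved) = 2/5
By total probability: P(defective) = 2/3*1/2 + 1/3*2/5 = 7/15

7/15


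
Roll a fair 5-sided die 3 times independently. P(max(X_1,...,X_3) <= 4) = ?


P(max <= 4) = P(all X_i <= 4) = (P(X_1 <= 4))^3
= (4/5)^3 = 64/125

64/125


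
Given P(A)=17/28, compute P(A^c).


P(A') = 1 - P(A) = 1 - 17/28 = 11/28

11/28


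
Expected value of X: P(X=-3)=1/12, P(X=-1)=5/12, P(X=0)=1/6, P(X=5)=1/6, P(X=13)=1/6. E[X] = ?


E[X] = sum(x * P(x))
= -3*1/12 - 1*5/12 + 0*1/6 + 5*1/6 + 13*1/6
= 7/3

7/3


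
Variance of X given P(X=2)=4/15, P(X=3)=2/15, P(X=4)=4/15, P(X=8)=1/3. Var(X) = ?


E[X] = 14/3, E[X^2] = 418/15
Var(X) = E[X^2] - (E[X])^2 = 418/15 - (14/3)^2 = 274/45

274/45


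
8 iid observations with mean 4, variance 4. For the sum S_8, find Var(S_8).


By independence, Var(S_n) = n*Var(X_1) = 8*4 = 32

32


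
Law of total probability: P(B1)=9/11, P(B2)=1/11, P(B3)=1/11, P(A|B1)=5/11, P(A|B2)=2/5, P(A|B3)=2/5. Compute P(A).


P(A) = P(A|B1)P(B1) + P(A|B2)P(B2) + P(A|B3)P(B3)
= 5/11*9/11 + 2/5*1/11 + 2/5*1/11
= 45/121 + 2/55 + 2/55 = 269/605

269/605


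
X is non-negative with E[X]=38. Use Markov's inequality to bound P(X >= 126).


Markov: P(X >= a) <= E[X]/a
P(X >= 126) <= 38/126 = 19/63

19/63


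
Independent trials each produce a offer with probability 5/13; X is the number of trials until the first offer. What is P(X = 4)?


P(X=4) = (1-p)^3 * p = (8/13)^3 * 5/13
= 512/2197 * 5/13 = 2560/28561

2560/28561


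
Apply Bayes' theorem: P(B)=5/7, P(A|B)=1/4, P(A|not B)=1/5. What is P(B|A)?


P(A) = P(A|B)P(B) + P(A|B')P(B') = 1/4*5/7 + 1/5*2/7 = 33/140
P(B|A) = P(A|B)P(B)/P(A) = (5/28)/(33/140) = 25/33

25/33


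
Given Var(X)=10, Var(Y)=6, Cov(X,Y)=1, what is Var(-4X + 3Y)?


Var(-4X + 3Y) = (-4)^2*Var(X) + 3^2*Var(Y) + 2*(-4)*3*Cov(X,Y)
= 16*10 + 9*6 - 24*1
= 160 + 54 - 24 = 190

190


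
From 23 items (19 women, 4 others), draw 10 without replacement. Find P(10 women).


P(X=10) = C(19,10)*C(4,0) / C(23,10)
= 92378*1 / 1144066
= 92378/1144066 = 13/161

13/161


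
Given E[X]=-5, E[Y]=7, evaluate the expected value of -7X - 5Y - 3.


E[-7X - 5Y - 3] = -7*E[X] - 5*E[Y] - 3
= (-7)*(-5) + (-5)*(7) + (-3)
= 35 - 35 - 3 = -3

-3


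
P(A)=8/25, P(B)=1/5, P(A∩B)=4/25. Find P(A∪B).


P(A∪B) = P(A) + P(B) - P(A∩B)
= 8/25 + 1/5 - 4/25 = 9/25

9/25


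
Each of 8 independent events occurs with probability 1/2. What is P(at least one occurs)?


P(at least one) = 1 - P(none)
P(none) = (1 - 1/2)^8 = (1/2)^8 = 1/256
P(at least one) = 1 - 1/256 = 255/256

255/256


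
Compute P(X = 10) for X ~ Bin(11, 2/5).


P(X=10) = C(11,10) * p^10 * (1-p)^1
= 11 * 1024/9765625 * 3/5
= 33792/48828125

33792/48828125


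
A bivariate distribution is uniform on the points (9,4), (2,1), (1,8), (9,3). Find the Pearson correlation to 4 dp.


Cov(X,Y) = -2.7500, Var(X) = 14.1875, Var(Y) = 6.5000
rho = Cov/(sqrt(VarX)*sqrt(VarY)) = -0.2864

-0.2864


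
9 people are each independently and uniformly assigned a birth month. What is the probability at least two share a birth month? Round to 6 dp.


P(all different) = prod((12-i)/12 for i=0..8) = 0.015472
P(at least one match) = 1 - 0.015472 = 0.984528

0.984528


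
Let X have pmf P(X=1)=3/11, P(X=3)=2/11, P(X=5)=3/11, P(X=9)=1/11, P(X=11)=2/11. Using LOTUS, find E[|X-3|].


E[|X-3|] = sum(g(x)*P(x))
= 2*3/11 + 0*2/11 + 2*3/11 + 6*1/11 + 8*2/11
= 34/11

34/11


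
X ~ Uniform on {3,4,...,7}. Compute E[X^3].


E[X^3] = (1/5) * sum(x^3 for x=3..7)
= 775/5 = 155

155


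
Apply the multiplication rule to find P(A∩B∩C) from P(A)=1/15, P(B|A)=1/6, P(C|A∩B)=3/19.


P(A∩B∩C) = P(A) * P(B|A) * P(C|A∩B)
= 1/15 * 1/6 * 3/19
= 1/90 * 3/19 = 1/570

1/570


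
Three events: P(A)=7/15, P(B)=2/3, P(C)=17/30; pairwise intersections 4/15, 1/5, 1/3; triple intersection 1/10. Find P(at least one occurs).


P(A∪B∪C) = P(A)+P(B)+P(C) - P(AB)-P(AC)-P(BC) + P(ABC)
= 7/15+2/3+17/30 - 4/15-1/5-1/3 + 1/10
= 1

1


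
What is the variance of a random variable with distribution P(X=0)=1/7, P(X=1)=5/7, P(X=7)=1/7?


E[X] = 12/7, E[X^2] = 54/7
Var(X) = E[X^2] - (E[X])^2 = 54/7 - (12/7)^2 = 234/49

234/49


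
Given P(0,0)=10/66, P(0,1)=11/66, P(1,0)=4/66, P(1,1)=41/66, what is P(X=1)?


P(X=1) = P(1,0)+P(1,1) = 4/66 + 41/66 = 45/66 = 15/22

15/22


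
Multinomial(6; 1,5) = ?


6! = 720
Denominator: 1!=1 * 5!=120
Coefficient = 720 / 120 = 6

6


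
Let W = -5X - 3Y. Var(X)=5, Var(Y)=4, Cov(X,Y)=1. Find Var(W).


Var(-5X - 3Y) = (-5)^2*Var(X) + (-3)^2*Var(Y) + 2*(-5)*(-3)*Cov(X,Y)
= 25*5 + 9*4 + 30*1
= 125 + 36 + 30 = 191

191


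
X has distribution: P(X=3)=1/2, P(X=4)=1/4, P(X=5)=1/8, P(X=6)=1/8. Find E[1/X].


E[1/X] = sum(g(x)*P(x))
= 1/3*1/2 + 1/4*1/4 + 1/5*1/8 + 1/6*1/8
= 11/40

11/40


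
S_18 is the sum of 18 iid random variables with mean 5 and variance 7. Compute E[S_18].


E[S_n] = n*E[X_1] = 18*5 = 90

90


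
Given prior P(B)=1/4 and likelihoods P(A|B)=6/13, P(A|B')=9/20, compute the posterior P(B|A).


P(A) = P(A|B)P(B) + P(A|B')P(B') = 6/13*1/4 + 9/20*3/4 = 471/1040
P(B|A) = P(A|B)P(B)/P(A) = (3/26)/(471/1040) = 40/157

40/157


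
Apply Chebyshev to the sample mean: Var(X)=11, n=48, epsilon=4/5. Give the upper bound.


Var(Xbar) = Var(X)/n = 11/48
Chebyshev: P(|Xbar-mu| >= 4/5) <= Var(Xbar)/(4/5)^2 = (11/48)/(16/25) = 275/768

275/768


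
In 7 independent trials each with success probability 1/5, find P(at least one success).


P(at least one) = 1 - P(none)
P(none) = (1 - 1/5)^7 = (4/5)^7 = 16384/78125
P(at least one) = 1 - 16384/78125 = 61741/78125

61741/78125


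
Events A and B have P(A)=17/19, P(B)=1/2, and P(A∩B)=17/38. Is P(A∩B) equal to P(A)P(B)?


P(A)*P(B) = 17/19*1/2 = 17/38
P(A∩B) = 17/38, which equals P(A)P(B), so independent

Yes, A and B are independent


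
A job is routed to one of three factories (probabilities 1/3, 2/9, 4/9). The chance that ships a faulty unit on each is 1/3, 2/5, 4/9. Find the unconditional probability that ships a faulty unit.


P(A) = P(A|B1)P(B1) + P(A|B2)P(B2) + P(A|B3)P(B3)
= 1/3*1/3 + 2/5*2/9 + 4/9*4/9
= 1/9 + 4/45 + 16/81 = 161/405

161/405
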